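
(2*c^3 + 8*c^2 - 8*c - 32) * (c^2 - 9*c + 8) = 2*c^5 - 10*c^4 - 64*c^3 + 104*c^2 + 224*c - 256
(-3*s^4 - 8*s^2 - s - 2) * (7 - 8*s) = 24*s^5 - 21*s^4 + 64*s^3 - 48*s^2 + 9*s - 14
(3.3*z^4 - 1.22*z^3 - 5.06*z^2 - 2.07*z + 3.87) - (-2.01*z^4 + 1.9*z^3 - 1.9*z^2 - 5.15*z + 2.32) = 5.31*z^4 - 3.12*z^3 - 3.16*z^2 + 3.08*z + 1.55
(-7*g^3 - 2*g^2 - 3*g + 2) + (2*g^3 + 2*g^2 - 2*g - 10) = -5*g^3 - 5*g - 8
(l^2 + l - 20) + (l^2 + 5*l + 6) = 2*l^2 + 6*l - 14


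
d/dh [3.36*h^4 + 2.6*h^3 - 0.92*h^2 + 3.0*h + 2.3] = 13.44*h^3 + 7.8*h^2 - 1.84*h + 3.0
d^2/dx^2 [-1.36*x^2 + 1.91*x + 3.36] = -2.72000000000000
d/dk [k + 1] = 1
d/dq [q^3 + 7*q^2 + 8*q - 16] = 3*q^2 + 14*q + 8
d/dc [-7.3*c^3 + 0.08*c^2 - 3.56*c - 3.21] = -21.9*c^2 + 0.16*c - 3.56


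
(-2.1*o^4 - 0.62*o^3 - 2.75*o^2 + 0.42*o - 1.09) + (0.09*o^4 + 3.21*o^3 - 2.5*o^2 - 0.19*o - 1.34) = -2.01*o^4 + 2.59*o^3 - 5.25*o^2 + 0.23*o - 2.43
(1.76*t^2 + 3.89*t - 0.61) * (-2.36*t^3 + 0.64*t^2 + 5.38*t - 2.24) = -4.1536*t^5 - 8.054*t^4 + 13.398*t^3 + 16.5954*t^2 - 11.9954*t + 1.3664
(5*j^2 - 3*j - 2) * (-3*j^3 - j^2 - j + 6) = -15*j^5 + 4*j^4 + 4*j^3 + 35*j^2 - 16*j - 12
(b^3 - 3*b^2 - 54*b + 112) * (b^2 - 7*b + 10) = b^5 - 10*b^4 - 23*b^3 + 460*b^2 - 1324*b + 1120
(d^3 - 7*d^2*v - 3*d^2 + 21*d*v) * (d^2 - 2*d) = d^5 - 7*d^4*v - 5*d^4 + 35*d^3*v + 6*d^3 - 42*d^2*v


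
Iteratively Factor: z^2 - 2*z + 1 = (z - 1)*(z - 1)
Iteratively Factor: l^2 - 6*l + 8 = (l - 2)*(l - 4)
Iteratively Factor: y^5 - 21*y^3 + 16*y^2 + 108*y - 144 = (y - 2)*(y^4 + 2*y^3 - 17*y^2 - 18*y + 72) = (y - 2)*(y + 4)*(y^3 - 2*y^2 - 9*y + 18) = (y - 2)*(y + 3)*(y + 4)*(y^2 - 5*y + 6) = (y - 2)^2*(y + 3)*(y + 4)*(y - 3)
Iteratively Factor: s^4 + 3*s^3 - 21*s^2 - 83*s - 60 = (s + 4)*(s^3 - s^2 - 17*s - 15) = (s + 1)*(s + 4)*(s^2 - 2*s - 15) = (s + 1)*(s + 3)*(s + 4)*(s - 5)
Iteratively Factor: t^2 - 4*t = (t)*(t - 4)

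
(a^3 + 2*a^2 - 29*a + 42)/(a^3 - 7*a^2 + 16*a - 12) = (a + 7)/(a - 2)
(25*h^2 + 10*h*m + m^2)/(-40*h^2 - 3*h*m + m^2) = (-5*h - m)/(8*h - m)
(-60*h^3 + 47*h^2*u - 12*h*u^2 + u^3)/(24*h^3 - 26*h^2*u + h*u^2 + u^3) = (15*h^2 - 8*h*u + u^2)/(-6*h^2 + 5*h*u + u^2)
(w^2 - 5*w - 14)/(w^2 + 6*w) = (w^2 - 5*w - 14)/(w*(w + 6))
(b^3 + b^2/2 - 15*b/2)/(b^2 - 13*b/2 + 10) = b*(b + 3)/(b - 4)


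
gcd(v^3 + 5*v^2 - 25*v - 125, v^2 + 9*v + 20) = v + 5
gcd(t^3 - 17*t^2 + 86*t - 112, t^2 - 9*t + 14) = t^2 - 9*t + 14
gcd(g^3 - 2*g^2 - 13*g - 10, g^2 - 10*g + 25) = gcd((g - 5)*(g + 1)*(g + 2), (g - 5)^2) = g - 5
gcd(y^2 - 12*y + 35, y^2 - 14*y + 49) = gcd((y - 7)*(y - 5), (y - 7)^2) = y - 7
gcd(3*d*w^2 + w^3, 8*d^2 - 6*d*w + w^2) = 1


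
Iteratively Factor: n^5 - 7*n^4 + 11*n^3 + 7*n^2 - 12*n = (n - 4)*(n^4 - 3*n^3 - n^2 + 3*n) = (n - 4)*(n - 1)*(n^3 - 2*n^2 - 3*n) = n*(n - 4)*(n - 1)*(n^2 - 2*n - 3) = n*(n - 4)*(n - 1)*(n + 1)*(n - 3)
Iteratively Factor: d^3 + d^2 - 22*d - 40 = (d + 4)*(d^2 - 3*d - 10) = (d - 5)*(d + 4)*(d + 2)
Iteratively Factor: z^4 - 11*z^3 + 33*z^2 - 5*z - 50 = (z - 2)*(z^3 - 9*z^2 + 15*z + 25) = (z - 5)*(z - 2)*(z^2 - 4*z - 5) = (z - 5)*(z - 2)*(z + 1)*(z - 5)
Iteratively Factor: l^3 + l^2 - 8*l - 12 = (l - 3)*(l^2 + 4*l + 4) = (l - 3)*(l + 2)*(l + 2)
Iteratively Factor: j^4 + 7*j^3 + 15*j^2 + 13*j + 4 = (j + 4)*(j^3 + 3*j^2 + 3*j + 1) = (j + 1)*(j + 4)*(j^2 + 2*j + 1) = (j + 1)^2*(j + 4)*(j + 1)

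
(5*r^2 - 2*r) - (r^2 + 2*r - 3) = 4*r^2 - 4*r + 3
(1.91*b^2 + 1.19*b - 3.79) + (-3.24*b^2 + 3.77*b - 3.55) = -1.33*b^2 + 4.96*b - 7.34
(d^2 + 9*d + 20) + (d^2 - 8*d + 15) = 2*d^2 + d + 35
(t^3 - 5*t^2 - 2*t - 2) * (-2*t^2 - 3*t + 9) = -2*t^5 + 7*t^4 + 28*t^3 - 35*t^2 - 12*t - 18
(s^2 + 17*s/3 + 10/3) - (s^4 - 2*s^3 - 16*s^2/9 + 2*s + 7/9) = -s^4 + 2*s^3 + 25*s^2/9 + 11*s/3 + 23/9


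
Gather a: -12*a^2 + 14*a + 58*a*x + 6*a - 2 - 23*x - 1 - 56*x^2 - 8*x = -12*a^2 + a*(58*x + 20) - 56*x^2 - 31*x - 3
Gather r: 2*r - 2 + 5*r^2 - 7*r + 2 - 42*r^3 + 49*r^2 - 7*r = -42*r^3 + 54*r^2 - 12*r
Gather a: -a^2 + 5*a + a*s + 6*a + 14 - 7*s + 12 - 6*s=-a^2 + a*(s + 11) - 13*s + 26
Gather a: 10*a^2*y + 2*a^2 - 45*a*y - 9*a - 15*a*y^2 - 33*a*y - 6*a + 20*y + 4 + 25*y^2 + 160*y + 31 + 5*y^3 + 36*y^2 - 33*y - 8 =a^2*(10*y + 2) + a*(-15*y^2 - 78*y - 15) + 5*y^3 + 61*y^2 + 147*y + 27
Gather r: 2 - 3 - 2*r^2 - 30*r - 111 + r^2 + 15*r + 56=-r^2 - 15*r - 56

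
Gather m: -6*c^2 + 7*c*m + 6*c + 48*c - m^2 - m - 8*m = -6*c^2 + 54*c - m^2 + m*(7*c - 9)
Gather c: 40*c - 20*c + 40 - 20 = 20*c + 20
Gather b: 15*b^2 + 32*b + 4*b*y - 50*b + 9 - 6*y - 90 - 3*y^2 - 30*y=15*b^2 + b*(4*y - 18) - 3*y^2 - 36*y - 81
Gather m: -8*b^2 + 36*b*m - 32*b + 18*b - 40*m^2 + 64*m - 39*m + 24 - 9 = -8*b^2 - 14*b - 40*m^2 + m*(36*b + 25) + 15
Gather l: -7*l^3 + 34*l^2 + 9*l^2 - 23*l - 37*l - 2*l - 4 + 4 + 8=-7*l^3 + 43*l^2 - 62*l + 8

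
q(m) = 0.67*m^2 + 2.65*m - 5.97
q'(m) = 1.34*m + 2.65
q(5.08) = 24.78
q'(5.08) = 9.46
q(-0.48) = -7.09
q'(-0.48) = 2.01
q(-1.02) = -7.98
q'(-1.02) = 1.28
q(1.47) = -0.63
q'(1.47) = 4.62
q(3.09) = 8.62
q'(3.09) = 6.79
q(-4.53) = -4.23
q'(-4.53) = -3.42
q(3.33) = 10.28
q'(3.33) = 7.11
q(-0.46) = -7.05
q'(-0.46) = 2.03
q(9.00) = 72.15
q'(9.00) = 14.71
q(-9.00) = 24.45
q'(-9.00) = -9.41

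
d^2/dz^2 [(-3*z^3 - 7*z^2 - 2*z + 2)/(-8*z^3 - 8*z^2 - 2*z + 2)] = (64*z^6 + 60*z^5 - 108*z^4 - 49*z^3 + 3*z^2 - 15*z - 1)/(64*z^9 + 192*z^8 + 240*z^7 + 112*z^6 - 36*z^5 - 60*z^4 - 11*z^3 + 9*z^2 + 3*z - 1)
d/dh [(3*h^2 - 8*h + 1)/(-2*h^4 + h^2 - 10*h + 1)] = 2*((4 - 3*h)*(2*h^4 - h^2 + 10*h - 1) + (3*h^2 - 8*h + 1)*(4*h^3 - h + 5))/(2*h^4 - h^2 + 10*h - 1)^2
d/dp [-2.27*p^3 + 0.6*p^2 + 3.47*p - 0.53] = -6.81*p^2 + 1.2*p + 3.47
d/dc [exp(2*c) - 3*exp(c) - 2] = (2*exp(c) - 3)*exp(c)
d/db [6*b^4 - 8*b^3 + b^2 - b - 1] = 24*b^3 - 24*b^2 + 2*b - 1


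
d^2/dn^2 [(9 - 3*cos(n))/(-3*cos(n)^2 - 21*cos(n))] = (19*sin(n)^4/cos(n)^3 + sin(n)^2 + 64 + 167/cos(n) - 126/cos(n)^2 - 313/cos(n)^3)/(cos(n) + 7)^3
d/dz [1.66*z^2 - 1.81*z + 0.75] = 3.32*z - 1.81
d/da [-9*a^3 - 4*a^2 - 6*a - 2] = -27*a^2 - 8*a - 6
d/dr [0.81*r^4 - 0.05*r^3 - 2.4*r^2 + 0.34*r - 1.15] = 3.24*r^3 - 0.15*r^2 - 4.8*r + 0.34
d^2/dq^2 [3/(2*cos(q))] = 3*(sin(q)^2 + 1)/(2*cos(q)^3)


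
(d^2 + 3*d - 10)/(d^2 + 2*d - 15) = (d - 2)/(d - 3)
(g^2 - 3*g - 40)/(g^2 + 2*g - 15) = (g - 8)/(g - 3)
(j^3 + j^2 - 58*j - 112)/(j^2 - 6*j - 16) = j + 7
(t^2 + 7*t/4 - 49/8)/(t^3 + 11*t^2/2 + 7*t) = (t - 7/4)/(t*(t + 2))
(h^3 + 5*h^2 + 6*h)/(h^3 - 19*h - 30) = h/(h - 5)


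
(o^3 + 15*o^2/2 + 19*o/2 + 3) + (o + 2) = o^3 + 15*o^2/2 + 21*o/2 + 5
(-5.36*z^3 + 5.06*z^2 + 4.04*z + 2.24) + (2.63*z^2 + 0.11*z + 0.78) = -5.36*z^3 + 7.69*z^2 + 4.15*z + 3.02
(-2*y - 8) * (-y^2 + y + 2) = 2*y^3 + 6*y^2 - 12*y - 16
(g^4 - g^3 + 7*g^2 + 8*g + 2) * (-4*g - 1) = -4*g^5 + 3*g^4 - 27*g^3 - 39*g^2 - 16*g - 2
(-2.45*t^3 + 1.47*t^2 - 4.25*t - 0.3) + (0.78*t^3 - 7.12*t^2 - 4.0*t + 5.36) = -1.67*t^3 - 5.65*t^2 - 8.25*t + 5.06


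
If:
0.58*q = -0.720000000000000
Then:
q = -1.24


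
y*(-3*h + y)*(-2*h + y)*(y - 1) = 6*h^2*y^2 - 6*h^2*y - 5*h*y^3 + 5*h*y^2 + y^4 - y^3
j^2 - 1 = (j - 1)*(j + 1)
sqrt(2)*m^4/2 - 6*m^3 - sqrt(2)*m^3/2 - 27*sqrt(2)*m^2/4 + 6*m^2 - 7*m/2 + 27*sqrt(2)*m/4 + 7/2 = (m - 1)*(m - 7*sqrt(2))*(m + sqrt(2)/2)*(sqrt(2)*m/2 + 1/2)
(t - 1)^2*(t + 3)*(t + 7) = t^4 + 8*t^3 + 2*t^2 - 32*t + 21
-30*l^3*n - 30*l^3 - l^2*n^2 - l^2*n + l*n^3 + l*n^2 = (-6*l + n)*(5*l + n)*(l*n + l)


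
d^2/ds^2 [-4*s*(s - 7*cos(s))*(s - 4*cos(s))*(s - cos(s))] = -48*s^3*cos(s) - 288*s^2*sin(s) + 312*s^2*cos(2*s) - 48*s^2 + 624*s*sin(2*s) + 204*s*cos(s) - 252*s*cos(3*s) - 168*sin(s) - 168*sin(3*s) - 156*cos(2*s) - 156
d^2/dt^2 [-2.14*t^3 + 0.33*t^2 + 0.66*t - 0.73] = 0.66 - 12.84*t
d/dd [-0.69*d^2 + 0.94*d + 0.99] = 0.94 - 1.38*d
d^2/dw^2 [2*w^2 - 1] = 4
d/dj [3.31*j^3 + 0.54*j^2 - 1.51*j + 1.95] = 9.93*j^2 + 1.08*j - 1.51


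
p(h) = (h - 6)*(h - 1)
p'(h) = 2*h - 7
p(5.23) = -3.26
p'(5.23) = 3.46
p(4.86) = -4.40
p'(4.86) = 2.72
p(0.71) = 1.53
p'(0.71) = -5.58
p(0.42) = 3.24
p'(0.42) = -6.16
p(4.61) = -5.02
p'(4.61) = 2.22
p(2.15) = -4.43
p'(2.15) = -2.70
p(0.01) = 5.93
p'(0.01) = -6.98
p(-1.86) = 22.48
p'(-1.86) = -10.72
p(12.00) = 66.00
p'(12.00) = 17.00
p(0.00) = 6.00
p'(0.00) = -7.00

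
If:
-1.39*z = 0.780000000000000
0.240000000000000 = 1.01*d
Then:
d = 0.24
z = -0.56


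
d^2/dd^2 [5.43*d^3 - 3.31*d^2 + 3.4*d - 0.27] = 32.58*d - 6.62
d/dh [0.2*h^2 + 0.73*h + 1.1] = 0.4*h + 0.73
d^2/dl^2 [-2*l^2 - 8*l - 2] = -4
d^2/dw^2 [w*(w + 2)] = 2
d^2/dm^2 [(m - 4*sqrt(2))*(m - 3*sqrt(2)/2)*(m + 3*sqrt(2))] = 6*m - 5*sqrt(2)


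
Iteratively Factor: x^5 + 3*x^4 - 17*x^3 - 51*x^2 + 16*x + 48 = (x + 1)*(x^4 + 2*x^3 - 19*x^2 - 32*x + 48) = (x - 1)*(x + 1)*(x^3 + 3*x^2 - 16*x - 48) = (x - 1)*(x + 1)*(x + 4)*(x^2 - x - 12) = (x - 4)*(x - 1)*(x + 1)*(x + 4)*(x + 3)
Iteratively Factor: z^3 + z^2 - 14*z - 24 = (z - 4)*(z^2 + 5*z + 6) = (z - 4)*(z + 2)*(z + 3)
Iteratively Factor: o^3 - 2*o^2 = (o)*(o^2 - 2*o) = o^2*(o - 2)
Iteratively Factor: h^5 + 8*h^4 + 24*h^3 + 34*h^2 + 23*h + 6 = (h + 1)*(h^4 + 7*h^3 + 17*h^2 + 17*h + 6) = (h + 1)^2*(h^3 + 6*h^2 + 11*h + 6) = (h + 1)^2*(h + 3)*(h^2 + 3*h + 2) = (h + 1)^2*(h + 2)*(h + 3)*(h + 1)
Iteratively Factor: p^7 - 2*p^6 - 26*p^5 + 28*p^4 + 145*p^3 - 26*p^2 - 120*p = (p - 3)*(p^6 + p^5 - 23*p^4 - 41*p^3 + 22*p^2 + 40*p) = (p - 3)*(p - 1)*(p^5 + 2*p^4 - 21*p^3 - 62*p^2 - 40*p) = (p - 3)*(p - 1)*(p + 4)*(p^4 - 2*p^3 - 13*p^2 - 10*p) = (p - 5)*(p - 3)*(p - 1)*(p + 4)*(p^3 + 3*p^2 + 2*p) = (p - 5)*(p - 3)*(p - 1)*(p + 2)*(p + 4)*(p^2 + p) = (p - 5)*(p - 3)*(p - 1)*(p + 1)*(p + 2)*(p + 4)*(p)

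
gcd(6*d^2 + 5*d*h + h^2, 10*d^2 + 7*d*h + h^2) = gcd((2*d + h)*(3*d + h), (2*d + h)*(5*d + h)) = 2*d + h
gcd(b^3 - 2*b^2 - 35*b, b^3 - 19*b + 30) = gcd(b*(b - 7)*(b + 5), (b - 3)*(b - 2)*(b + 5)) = b + 5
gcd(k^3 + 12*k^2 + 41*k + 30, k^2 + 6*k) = k + 6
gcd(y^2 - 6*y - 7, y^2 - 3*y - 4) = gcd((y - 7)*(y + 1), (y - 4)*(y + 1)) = y + 1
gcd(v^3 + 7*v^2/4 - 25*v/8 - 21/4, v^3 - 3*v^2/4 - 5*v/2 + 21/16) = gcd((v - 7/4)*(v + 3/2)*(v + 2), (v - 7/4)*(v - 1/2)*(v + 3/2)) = v^2 - v/4 - 21/8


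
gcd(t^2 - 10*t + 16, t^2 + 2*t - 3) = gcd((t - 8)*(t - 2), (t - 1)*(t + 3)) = 1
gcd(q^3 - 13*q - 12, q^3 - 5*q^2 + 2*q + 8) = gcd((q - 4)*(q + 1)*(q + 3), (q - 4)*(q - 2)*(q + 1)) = q^2 - 3*q - 4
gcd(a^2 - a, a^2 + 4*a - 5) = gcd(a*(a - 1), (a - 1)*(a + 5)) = a - 1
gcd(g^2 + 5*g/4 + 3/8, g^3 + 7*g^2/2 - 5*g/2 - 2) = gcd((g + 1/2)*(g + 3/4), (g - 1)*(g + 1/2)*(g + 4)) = g + 1/2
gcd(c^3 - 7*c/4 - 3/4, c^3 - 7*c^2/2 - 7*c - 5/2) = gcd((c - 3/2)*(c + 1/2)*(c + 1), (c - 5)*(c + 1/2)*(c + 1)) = c^2 + 3*c/2 + 1/2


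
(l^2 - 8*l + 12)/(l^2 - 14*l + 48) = (l - 2)/(l - 8)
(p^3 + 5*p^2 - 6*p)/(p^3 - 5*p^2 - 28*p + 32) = p*(p + 6)/(p^2 - 4*p - 32)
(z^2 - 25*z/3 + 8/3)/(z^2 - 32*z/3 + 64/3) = (3*z - 1)/(3*z - 8)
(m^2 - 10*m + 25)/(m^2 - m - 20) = (m - 5)/(m + 4)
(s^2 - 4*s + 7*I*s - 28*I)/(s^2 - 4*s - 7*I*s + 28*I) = (s + 7*I)/(s - 7*I)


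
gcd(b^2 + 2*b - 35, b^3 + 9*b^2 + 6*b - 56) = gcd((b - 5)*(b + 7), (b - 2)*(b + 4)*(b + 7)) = b + 7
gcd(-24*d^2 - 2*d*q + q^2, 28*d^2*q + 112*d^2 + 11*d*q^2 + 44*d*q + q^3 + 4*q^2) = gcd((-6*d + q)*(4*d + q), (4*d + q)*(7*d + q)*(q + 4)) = 4*d + q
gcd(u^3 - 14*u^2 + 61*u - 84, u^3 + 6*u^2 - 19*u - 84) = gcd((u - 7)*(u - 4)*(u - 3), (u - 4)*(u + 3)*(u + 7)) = u - 4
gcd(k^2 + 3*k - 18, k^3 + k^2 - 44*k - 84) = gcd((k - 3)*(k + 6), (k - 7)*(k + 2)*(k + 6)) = k + 6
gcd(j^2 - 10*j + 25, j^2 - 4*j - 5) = j - 5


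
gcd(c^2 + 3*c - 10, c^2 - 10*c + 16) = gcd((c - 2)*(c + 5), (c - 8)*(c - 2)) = c - 2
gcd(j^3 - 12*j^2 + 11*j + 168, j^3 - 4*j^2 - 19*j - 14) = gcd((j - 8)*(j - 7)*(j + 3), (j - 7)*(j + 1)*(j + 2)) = j - 7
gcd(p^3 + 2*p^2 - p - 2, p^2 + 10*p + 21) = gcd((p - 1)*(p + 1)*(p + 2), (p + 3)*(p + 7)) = 1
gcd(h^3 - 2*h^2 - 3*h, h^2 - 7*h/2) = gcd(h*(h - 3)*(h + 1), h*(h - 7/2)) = h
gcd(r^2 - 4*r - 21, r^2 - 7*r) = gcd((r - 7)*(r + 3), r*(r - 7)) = r - 7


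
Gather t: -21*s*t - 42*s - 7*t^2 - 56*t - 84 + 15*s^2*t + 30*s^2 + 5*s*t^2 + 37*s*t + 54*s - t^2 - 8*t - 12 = 30*s^2 + 12*s + t^2*(5*s - 8) + t*(15*s^2 + 16*s - 64) - 96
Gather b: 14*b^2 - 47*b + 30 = 14*b^2 - 47*b + 30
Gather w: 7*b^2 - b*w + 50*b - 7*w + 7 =7*b^2 + 50*b + w*(-b - 7) + 7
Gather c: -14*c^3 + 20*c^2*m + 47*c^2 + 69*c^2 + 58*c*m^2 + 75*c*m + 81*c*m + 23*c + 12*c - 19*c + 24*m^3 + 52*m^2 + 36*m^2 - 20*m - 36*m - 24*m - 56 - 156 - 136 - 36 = -14*c^3 + c^2*(20*m + 116) + c*(58*m^2 + 156*m + 16) + 24*m^3 + 88*m^2 - 80*m - 384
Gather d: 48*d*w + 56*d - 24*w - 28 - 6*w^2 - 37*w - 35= d*(48*w + 56) - 6*w^2 - 61*w - 63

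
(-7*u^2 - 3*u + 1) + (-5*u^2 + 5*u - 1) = -12*u^2 + 2*u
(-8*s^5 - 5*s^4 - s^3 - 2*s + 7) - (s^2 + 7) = -8*s^5 - 5*s^4 - s^3 - s^2 - 2*s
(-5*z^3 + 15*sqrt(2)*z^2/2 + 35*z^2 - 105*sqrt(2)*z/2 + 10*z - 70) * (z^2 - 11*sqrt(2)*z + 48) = -5*z^5 + 35*z^4 + 125*sqrt(2)*z^4/2 - 875*sqrt(2)*z^3/2 - 395*z^3 + 250*sqrt(2)*z^2 + 2765*z^2 - 1750*sqrt(2)*z + 480*z - 3360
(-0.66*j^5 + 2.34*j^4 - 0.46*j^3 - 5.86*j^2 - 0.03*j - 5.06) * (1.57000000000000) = -1.0362*j^5 + 3.6738*j^4 - 0.7222*j^3 - 9.2002*j^2 - 0.0471*j - 7.9442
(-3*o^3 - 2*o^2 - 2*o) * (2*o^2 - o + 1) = -6*o^5 - o^4 - 5*o^3 - 2*o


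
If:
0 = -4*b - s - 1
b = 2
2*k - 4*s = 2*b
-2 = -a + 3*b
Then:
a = 8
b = 2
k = -16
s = -9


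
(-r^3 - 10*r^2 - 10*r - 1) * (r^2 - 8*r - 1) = -r^5 - 2*r^4 + 71*r^3 + 89*r^2 + 18*r + 1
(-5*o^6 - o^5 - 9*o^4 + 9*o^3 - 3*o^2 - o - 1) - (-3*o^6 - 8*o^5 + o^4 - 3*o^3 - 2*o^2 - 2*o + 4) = -2*o^6 + 7*o^5 - 10*o^4 + 12*o^3 - o^2 + o - 5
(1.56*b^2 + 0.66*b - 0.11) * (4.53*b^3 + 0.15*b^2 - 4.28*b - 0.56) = 7.0668*b^5 + 3.2238*b^4 - 7.0761*b^3 - 3.7149*b^2 + 0.1012*b + 0.0616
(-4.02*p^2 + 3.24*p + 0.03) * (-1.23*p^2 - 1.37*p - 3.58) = 4.9446*p^4 + 1.5222*p^3 + 9.9159*p^2 - 11.6403*p - 0.1074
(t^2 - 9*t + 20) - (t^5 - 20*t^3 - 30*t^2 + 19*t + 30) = -t^5 + 20*t^3 + 31*t^2 - 28*t - 10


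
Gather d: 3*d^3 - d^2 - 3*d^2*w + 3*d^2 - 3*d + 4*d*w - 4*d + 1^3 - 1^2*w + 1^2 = 3*d^3 + d^2*(2 - 3*w) + d*(4*w - 7) - w + 2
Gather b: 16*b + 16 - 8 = 16*b + 8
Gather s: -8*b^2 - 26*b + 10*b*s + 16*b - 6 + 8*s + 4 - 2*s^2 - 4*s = -8*b^2 - 10*b - 2*s^2 + s*(10*b + 4) - 2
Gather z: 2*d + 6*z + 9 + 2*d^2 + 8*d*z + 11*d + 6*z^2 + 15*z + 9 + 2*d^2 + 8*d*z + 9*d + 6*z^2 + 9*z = 4*d^2 + 22*d + 12*z^2 + z*(16*d + 30) + 18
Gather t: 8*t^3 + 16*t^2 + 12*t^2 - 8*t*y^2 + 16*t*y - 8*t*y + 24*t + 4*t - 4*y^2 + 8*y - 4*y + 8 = 8*t^3 + 28*t^2 + t*(-8*y^2 + 8*y + 28) - 4*y^2 + 4*y + 8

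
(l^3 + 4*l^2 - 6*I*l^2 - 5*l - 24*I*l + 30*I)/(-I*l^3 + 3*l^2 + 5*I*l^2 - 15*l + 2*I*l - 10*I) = (I*l^3 + l^2*(6 + 4*I) + l*(24 - 5*I) - 30)/(l^3 + l^2*(-5 + 3*I) + l*(-2 - 15*I) + 10)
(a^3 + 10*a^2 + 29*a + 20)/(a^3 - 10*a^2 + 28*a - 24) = (a^3 + 10*a^2 + 29*a + 20)/(a^3 - 10*a^2 + 28*a - 24)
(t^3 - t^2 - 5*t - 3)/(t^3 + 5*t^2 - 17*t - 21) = (t + 1)/(t + 7)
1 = 1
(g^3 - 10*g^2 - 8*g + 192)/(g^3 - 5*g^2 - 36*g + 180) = (g^2 - 4*g - 32)/(g^2 + g - 30)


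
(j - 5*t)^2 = j^2 - 10*j*t + 25*t^2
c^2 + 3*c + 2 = (c + 1)*(c + 2)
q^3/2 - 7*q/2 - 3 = (q/2 + 1/2)*(q - 3)*(q + 2)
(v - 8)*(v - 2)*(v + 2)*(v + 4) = v^4 - 4*v^3 - 36*v^2 + 16*v + 128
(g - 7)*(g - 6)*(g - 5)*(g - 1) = g^4 - 19*g^3 + 125*g^2 - 317*g + 210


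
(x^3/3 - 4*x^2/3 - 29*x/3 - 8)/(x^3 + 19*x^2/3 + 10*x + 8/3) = (x^3 - 4*x^2 - 29*x - 24)/(3*x^3 + 19*x^2 + 30*x + 8)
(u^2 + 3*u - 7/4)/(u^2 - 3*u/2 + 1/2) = (u + 7/2)/(u - 1)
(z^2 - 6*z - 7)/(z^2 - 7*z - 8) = (z - 7)/(z - 8)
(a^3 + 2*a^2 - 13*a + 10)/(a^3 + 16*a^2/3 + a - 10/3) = 3*(a^2 - 3*a + 2)/(3*a^2 + a - 2)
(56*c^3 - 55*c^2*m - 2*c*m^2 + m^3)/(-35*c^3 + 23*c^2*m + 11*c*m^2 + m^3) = (-8*c + m)/(5*c + m)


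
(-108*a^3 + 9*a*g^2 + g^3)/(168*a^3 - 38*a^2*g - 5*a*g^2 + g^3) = (-18*a^2 + 3*a*g + g^2)/(28*a^2 - 11*a*g + g^2)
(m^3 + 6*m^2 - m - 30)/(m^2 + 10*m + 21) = (m^2 + 3*m - 10)/(m + 7)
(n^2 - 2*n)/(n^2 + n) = (n - 2)/(n + 1)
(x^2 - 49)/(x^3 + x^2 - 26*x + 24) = (x^2 - 49)/(x^3 + x^2 - 26*x + 24)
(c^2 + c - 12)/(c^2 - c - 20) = (c - 3)/(c - 5)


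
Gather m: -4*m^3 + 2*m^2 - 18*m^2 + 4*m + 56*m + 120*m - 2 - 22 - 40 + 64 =-4*m^3 - 16*m^2 + 180*m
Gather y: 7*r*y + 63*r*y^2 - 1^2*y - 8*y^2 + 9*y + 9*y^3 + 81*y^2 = 9*y^3 + y^2*(63*r + 73) + y*(7*r + 8)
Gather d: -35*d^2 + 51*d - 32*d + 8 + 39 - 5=-35*d^2 + 19*d + 42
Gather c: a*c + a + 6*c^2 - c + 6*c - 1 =a + 6*c^2 + c*(a + 5) - 1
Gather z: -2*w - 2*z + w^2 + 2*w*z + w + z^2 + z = w^2 - w + z^2 + z*(2*w - 1)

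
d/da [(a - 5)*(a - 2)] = 2*a - 7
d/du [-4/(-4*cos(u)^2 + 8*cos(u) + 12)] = 2*(cos(u) - 1)*sin(u)/(sin(u)^2 + 2*cos(u) + 2)^2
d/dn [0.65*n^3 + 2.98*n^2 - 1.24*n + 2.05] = 1.95*n^2 + 5.96*n - 1.24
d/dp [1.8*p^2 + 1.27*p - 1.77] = 3.6*p + 1.27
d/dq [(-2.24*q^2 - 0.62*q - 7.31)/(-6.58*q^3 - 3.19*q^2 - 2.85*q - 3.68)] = (-14.7392*q^4 - 8.1592*q^3 - 139.8932*q^2 - 30.1514*q - 18.5519)/(43.2964*q^6 + 41.9804*q^5 + 47.6821*q^4 + 66.6118*q^3 + 31.6009*q^2 + 20.976*q + 13.5424)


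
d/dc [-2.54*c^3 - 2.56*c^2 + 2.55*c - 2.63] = -7.62*c^2 - 5.12*c + 2.55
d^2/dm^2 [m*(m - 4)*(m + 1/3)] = 6*m - 22/3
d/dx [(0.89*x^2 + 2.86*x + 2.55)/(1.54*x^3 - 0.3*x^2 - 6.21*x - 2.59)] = (-1.3706*x^4 - 8.8088*x^3 - 16.4499*x^2 - 3.0802*x + 8.4281)/(2.3716*x^6 - 0.924*x^5 - 19.0368*x^4 - 4.2512*x^3 + 40.1181*x^2 + 32.1678*x + 6.7081)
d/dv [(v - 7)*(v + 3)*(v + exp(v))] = (v - 7)*(v + 3)*(exp(v) + 1) + (v - 7)*(v + exp(v)) + (v + 3)*(v + exp(v))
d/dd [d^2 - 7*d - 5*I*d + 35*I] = 2*d - 7 - 5*I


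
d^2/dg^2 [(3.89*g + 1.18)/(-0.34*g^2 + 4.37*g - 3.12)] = (-(0.68*g - 4.37)*(1.36*g - 8.74)*(3.89*g + 1.18) + (7.9356*g - 33.1962)*(0.34*g^2 - 4.37*g + 3.12))/(0.34*g^2 - 4.37*g + 3.12)^3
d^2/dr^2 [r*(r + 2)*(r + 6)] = 6*r + 16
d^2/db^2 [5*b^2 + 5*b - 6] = 10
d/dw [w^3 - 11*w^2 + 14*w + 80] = 3*w^2 - 22*w + 14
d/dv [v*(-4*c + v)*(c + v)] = -4*c^2 - 6*c*v + 3*v^2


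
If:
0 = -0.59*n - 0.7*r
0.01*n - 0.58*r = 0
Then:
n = 0.00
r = 0.00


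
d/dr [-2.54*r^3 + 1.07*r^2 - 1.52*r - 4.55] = -7.62*r^2 + 2.14*r - 1.52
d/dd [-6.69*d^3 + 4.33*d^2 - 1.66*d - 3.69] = -20.07*d^2 + 8.66*d - 1.66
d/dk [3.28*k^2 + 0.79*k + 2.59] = 6.56*k + 0.79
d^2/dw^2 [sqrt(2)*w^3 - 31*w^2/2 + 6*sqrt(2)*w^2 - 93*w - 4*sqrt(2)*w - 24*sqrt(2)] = 6*sqrt(2)*w - 31 + 12*sqrt(2)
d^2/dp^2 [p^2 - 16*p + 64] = 2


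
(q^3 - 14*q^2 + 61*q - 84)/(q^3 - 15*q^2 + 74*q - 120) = (q^2 - 10*q + 21)/(q^2 - 11*q + 30)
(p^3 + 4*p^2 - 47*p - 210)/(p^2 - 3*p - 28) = (p^2 + 11*p + 30)/(p + 4)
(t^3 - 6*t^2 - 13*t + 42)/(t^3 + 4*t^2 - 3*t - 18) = (t - 7)/(t + 3)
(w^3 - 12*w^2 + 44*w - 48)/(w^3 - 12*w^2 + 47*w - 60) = (w^2 - 8*w + 12)/(w^2 - 8*w + 15)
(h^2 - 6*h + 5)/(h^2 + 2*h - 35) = (h - 1)/(h + 7)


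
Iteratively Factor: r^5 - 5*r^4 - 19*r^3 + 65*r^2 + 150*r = (r + 2)*(r^4 - 7*r^3 - 5*r^2 + 75*r) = (r - 5)*(r + 2)*(r^3 - 2*r^2 - 15*r) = (r - 5)*(r + 2)*(r + 3)*(r^2 - 5*r) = r*(r - 5)*(r + 2)*(r + 3)*(r - 5)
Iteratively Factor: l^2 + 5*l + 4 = (l + 1)*(l + 4)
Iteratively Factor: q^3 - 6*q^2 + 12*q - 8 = (q - 2)*(q^2 - 4*q + 4) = (q - 2)^2*(q - 2)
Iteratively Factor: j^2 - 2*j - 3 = (j - 3)*(j + 1)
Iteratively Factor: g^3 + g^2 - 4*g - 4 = (g + 1)*(g^2 - 4) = (g + 1)*(g + 2)*(g - 2)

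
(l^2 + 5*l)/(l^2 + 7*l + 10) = l/(l + 2)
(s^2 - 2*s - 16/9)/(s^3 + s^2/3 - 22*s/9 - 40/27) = 3*(3*s - 8)/(9*s^2 - 3*s - 20)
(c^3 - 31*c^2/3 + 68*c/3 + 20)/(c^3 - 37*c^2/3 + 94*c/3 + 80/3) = (c - 6)/(c - 8)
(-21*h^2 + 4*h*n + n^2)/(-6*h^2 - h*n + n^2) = (7*h + n)/(2*h + n)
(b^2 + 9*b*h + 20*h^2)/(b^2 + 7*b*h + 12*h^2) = (b + 5*h)/(b + 3*h)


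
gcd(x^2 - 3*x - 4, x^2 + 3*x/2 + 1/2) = x + 1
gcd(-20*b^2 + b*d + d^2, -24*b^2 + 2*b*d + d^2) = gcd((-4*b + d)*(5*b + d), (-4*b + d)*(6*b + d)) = 4*b - d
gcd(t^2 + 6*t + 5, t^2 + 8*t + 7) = t + 1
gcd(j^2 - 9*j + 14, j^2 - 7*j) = j - 7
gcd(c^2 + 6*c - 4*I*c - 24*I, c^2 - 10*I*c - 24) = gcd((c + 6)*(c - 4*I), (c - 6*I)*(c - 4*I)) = c - 4*I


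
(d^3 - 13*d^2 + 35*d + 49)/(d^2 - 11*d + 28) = (d^2 - 6*d - 7)/(d - 4)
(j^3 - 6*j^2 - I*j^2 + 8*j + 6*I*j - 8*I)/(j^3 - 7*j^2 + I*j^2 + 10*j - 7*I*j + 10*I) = (j^2 - j*(4 + I) + 4*I)/(j^2 + j*(-5 + I) - 5*I)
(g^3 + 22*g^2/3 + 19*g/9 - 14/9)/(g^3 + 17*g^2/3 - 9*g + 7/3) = (g + 2/3)/(g - 1)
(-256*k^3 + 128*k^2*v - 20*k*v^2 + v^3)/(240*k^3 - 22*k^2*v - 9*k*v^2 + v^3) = (32*k^2 - 12*k*v + v^2)/(-30*k^2 - k*v + v^2)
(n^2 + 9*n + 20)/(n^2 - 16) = (n + 5)/(n - 4)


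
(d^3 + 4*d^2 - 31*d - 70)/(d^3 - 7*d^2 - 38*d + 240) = (d^2 + 9*d + 14)/(d^2 - 2*d - 48)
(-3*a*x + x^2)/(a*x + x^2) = (-3*a + x)/(a + x)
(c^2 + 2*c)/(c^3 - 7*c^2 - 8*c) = (c + 2)/(c^2 - 7*c - 8)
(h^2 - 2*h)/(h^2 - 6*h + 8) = h/(h - 4)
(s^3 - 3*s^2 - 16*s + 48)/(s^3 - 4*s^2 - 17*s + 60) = (s - 4)/(s - 5)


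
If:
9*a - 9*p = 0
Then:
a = p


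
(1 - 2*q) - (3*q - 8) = 9 - 5*q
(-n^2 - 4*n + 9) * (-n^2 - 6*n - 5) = n^4 + 10*n^3 + 20*n^2 - 34*n - 45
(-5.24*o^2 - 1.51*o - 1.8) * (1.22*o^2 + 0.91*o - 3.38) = -6.3928*o^4 - 6.6106*o^3 + 14.1411*o^2 + 3.4658*o + 6.084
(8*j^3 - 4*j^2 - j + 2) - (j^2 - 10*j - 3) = 8*j^3 - 5*j^2 + 9*j + 5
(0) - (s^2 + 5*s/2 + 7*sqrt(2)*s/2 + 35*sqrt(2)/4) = -s^2 - 7*sqrt(2)*s/2 - 5*s/2 - 35*sqrt(2)/4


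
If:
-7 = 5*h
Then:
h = -7/5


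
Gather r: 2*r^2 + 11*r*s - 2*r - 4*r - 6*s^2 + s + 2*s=2*r^2 + r*(11*s - 6) - 6*s^2 + 3*s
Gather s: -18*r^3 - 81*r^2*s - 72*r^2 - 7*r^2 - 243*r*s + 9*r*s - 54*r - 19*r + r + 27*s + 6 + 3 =-18*r^3 - 79*r^2 - 72*r + s*(-81*r^2 - 234*r + 27) + 9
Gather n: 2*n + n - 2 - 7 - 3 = 3*n - 12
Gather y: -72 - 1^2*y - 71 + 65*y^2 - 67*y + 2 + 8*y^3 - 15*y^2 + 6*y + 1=8*y^3 + 50*y^2 - 62*y - 140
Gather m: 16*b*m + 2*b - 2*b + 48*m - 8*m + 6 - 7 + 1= m*(16*b + 40)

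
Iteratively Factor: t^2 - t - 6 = (t + 2)*(t - 3)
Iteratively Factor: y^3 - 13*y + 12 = (y + 4)*(y^2 - 4*y + 3) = (y - 3)*(y + 4)*(y - 1)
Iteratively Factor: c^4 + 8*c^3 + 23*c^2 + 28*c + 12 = (c + 1)*(c^3 + 7*c^2 + 16*c + 12) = (c + 1)*(c + 2)*(c^2 + 5*c + 6) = (c + 1)*(c + 2)^2*(c + 3)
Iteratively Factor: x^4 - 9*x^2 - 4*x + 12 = (x + 2)*(x^3 - 2*x^2 - 5*x + 6) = (x - 1)*(x + 2)*(x^2 - x - 6) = (x - 3)*(x - 1)*(x + 2)*(x + 2)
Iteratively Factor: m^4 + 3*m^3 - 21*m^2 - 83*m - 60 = (m + 3)*(m^3 - 21*m - 20) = (m - 5)*(m + 3)*(m^2 + 5*m + 4) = (m - 5)*(m + 3)*(m + 4)*(m + 1)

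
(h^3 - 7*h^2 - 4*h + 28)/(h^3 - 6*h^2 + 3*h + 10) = (h^2 - 5*h - 14)/(h^2 - 4*h - 5)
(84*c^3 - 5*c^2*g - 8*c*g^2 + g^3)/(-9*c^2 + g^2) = (-28*c^2 + 11*c*g - g^2)/(3*c - g)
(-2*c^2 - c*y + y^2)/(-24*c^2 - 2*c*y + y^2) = (2*c^2 + c*y - y^2)/(24*c^2 + 2*c*y - y^2)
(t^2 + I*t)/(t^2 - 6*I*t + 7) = t/(t - 7*I)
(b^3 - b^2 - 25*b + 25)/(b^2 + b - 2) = (b^2 - 25)/(b + 2)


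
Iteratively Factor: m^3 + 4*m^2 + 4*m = (m + 2)*(m^2 + 2*m) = m*(m + 2)*(m + 2)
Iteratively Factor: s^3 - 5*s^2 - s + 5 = (s - 1)*(s^2 - 4*s - 5) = (s - 5)*(s - 1)*(s + 1)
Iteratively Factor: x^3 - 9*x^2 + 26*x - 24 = (x - 3)*(x^2 - 6*x + 8) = (x - 3)*(x - 2)*(x - 4)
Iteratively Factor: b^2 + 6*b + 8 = (b + 2)*(b + 4)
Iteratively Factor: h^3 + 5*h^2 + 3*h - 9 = (h - 1)*(h^2 + 6*h + 9) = (h - 1)*(h + 3)*(h + 3)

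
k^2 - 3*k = k*(k - 3)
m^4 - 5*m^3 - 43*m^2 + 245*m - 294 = (m - 7)*(m - 3)*(m - 2)*(m + 7)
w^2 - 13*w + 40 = (w - 8)*(w - 5)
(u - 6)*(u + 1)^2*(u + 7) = u^4 + 3*u^3 - 39*u^2 - 83*u - 42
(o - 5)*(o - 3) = o^2 - 8*o + 15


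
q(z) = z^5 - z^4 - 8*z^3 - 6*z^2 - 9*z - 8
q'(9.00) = 27828.00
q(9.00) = 46081.00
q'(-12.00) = 107271.00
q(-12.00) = -256508.00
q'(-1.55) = -4.30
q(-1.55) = 6.61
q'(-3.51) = 669.34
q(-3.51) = -388.93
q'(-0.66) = -9.44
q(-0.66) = -2.69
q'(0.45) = -19.42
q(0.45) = -14.02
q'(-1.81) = 11.48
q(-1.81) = 5.91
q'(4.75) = 1509.14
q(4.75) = 865.50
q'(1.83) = -79.77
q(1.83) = -84.28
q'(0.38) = -17.14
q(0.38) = -12.74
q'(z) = 5*z^4 - 4*z^3 - 24*z^2 - 12*z - 9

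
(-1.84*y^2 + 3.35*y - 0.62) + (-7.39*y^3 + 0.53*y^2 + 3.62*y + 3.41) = -7.39*y^3 - 1.31*y^2 + 6.97*y + 2.79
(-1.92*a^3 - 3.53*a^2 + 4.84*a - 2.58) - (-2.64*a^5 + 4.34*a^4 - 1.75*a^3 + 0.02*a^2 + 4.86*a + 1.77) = 2.64*a^5 - 4.34*a^4 - 0.17*a^3 - 3.55*a^2 - 0.0200000000000005*a - 4.35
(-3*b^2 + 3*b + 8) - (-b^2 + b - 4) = -2*b^2 + 2*b + 12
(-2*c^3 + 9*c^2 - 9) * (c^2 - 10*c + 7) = -2*c^5 + 29*c^4 - 104*c^3 + 54*c^2 + 90*c - 63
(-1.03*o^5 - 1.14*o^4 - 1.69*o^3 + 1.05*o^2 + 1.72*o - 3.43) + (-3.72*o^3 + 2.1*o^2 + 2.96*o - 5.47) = -1.03*o^5 - 1.14*o^4 - 5.41*o^3 + 3.15*o^2 + 4.68*o - 8.9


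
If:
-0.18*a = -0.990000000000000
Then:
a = 5.50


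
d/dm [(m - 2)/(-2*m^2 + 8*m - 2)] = (-m^2 + 4*m + 2*(m - 2)^2 - 1)/(2*(m^2 - 4*m + 1)^2)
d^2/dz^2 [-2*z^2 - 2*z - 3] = -4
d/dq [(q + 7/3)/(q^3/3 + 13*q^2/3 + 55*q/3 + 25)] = 2*(-3*q^2 - 15*q - 16)/(q^5 + 21*q^4 + 174*q^3 + 710*q^2 + 1425*q + 1125)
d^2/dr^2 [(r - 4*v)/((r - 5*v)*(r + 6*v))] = 2*(r^3 - 12*r^2*v + 78*r*v^2 - 94*v^3)/(r^6 + 3*r^5*v - 87*r^4*v^2 - 179*r^3*v^3 + 2610*r^2*v^4 + 2700*r*v^5 - 27000*v^6)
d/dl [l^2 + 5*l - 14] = 2*l + 5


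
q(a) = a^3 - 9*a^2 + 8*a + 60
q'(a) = 3*a^2 - 18*a + 8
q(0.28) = 61.56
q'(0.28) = 3.20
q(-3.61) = -133.21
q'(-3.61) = 112.08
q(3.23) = 25.64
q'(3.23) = -18.84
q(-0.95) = 43.42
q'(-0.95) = 27.81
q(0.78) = 61.24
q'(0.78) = -4.21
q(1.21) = 58.27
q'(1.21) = -9.39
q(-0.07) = 59.40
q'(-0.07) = 9.27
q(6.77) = 11.95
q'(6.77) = 23.64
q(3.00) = 30.00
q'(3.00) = -19.00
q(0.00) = 60.00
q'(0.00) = 8.00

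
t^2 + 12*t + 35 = (t + 5)*(t + 7)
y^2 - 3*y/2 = y*(y - 3/2)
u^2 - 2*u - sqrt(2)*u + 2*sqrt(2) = (u - 2)*(u - sqrt(2))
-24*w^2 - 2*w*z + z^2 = (-6*w + z)*(4*w + z)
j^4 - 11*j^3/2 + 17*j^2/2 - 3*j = j*(j - 3)*(j - 2)*(j - 1/2)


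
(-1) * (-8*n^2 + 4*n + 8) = 8*n^2 - 4*n - 8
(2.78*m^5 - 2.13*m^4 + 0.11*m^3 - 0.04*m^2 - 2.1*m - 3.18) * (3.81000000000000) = 10.5918*m^5 - 8.1153*m^4 + 0.4191*m^3 - 0.1524*m^2 - 8.001*m - 12.1158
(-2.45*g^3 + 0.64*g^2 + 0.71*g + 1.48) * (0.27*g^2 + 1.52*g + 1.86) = -0.6615*g^5 - 3.5512*g^4 - 3.3925*g^3 + 2.6692*g^2 + 3.5702*g + 2.7528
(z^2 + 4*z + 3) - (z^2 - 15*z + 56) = 19*z - 53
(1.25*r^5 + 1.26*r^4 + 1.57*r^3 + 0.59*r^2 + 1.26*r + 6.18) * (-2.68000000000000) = -3.35*r^5 - 3.3768*r^4 - 4.2076*r^3 - 1.5812*r^2 - 3.3768*r - 16.5624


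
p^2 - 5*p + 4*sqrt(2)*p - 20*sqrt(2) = (p - 5)*(p + 4*sqrt(2))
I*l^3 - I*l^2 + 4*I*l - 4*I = (l - 2*I)*(l + 2*I)*(I*l - I)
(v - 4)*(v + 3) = v^2 - v - 12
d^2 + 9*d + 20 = (d + 4)*(d + 5)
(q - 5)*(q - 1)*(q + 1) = q^3 - 5*q^2 - q + 5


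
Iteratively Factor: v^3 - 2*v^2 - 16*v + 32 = (v - 2)*(v^2 - 16) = (v - 4)*(v - 2)*(v + 4)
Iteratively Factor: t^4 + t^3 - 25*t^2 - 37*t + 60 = (t - 1)*(t^3 + 2*t^2 - 23*t - 60) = (t - 1)*(t + 3)*(t^2 - t - 20) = (t - 5)*(t - 1)*(t + 3)*(t + 4)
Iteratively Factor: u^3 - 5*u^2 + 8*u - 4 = (u - 2)*(u^2 - 3*u + 2) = (u - 2)^2*(u - 1)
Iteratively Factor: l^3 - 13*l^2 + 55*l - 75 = (l - 5)*(l^2 - 8*l + 15) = (l - 5)*(l - 3)*(l - 5)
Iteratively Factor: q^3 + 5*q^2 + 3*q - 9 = (q - 1)*(q^2 + 6*q + 9) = (q - 1)*(q + 3)*(q + 3)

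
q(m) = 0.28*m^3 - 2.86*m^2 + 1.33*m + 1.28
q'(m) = 0.84*m^2 - 5.72*m + 1.33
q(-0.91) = -2.51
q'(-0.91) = 7.23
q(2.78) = -11.11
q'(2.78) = -8.08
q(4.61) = -25.94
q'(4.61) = -7.19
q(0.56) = 1.18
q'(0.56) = -1.61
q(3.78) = -19.43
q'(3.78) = -8.29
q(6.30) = -33.84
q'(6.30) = -1.37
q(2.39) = -8.06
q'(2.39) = -7.54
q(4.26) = -23.31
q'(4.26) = -7.79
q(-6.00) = -170.14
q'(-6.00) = 65.89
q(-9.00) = -446.47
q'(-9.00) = 120.85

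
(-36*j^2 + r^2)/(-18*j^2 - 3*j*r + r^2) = (6*j + r)/(3*j + r)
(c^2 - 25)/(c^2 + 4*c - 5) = (c - 5)/(c - 1)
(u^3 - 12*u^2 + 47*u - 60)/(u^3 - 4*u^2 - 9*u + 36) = (u - 5)/(u + 3)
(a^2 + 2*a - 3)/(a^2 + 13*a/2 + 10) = 2*(a^2 + 2*a - 3)/(2*a^2 + 13*a + 20)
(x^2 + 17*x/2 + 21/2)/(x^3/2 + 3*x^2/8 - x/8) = 4*(2*x^2 + 17*x + 21)/(x*(4*x^2 + 3*x - 1))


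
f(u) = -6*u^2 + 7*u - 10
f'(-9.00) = 115.00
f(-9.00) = -559.00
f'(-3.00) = 43.00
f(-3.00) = -85.00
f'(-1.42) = 24.04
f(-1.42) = -32.04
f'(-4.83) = 64.96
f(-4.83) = -183.78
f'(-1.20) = 21.40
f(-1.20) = -27.04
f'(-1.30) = 22.60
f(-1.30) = -29.24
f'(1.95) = -16.40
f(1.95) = -19.16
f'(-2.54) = 37.48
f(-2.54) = -66.49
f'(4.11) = -42.32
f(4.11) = -82.58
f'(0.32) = 3.16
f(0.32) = -8.37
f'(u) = 7 - 12*u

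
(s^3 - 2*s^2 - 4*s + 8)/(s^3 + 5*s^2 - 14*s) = (s^2 - 4)/(s*(s + 7))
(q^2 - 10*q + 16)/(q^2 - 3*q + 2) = (q - 8)/(q - 1)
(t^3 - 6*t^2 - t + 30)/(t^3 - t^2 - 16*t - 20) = (t - 3)/(t + 2)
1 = 1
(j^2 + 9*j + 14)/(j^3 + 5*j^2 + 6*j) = (j + 7)/(j*(j + 3))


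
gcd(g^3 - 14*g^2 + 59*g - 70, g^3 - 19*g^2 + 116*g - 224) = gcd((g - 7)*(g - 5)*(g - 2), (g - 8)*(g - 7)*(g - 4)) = g - 7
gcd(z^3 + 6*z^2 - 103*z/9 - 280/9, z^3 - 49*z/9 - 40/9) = z^2 - z - 40/9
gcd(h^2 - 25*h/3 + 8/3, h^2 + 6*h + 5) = 1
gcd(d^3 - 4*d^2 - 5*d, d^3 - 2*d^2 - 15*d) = d^2 - 5*d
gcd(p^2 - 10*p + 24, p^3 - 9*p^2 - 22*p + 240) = p - 6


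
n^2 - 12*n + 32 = (n - 8)*(n - 4)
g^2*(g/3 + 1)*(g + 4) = g^4/3 + 7*g^3/3 + 4*g^2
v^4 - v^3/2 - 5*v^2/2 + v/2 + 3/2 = (v - 3/2)*(v - 1)*(v + 1)^2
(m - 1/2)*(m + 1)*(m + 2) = m^3 + 5*m^2/2 + m/2 - 1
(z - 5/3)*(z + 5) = z^2 + 10*z/3 - 25/3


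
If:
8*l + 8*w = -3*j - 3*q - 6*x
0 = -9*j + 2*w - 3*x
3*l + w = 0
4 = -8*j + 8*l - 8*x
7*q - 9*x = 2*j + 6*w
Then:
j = 38/17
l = -45/34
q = -20/17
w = 135/34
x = -69/17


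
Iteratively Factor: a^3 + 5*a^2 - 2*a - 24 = (a - 2)*(a^2 + 7*a + 12) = (a - 2)*(a + 4)*(a + 3)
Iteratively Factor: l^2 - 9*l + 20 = (l - 4)*(l - 5)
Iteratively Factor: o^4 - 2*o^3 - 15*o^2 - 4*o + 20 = (o - 1)*(o^3 - o^2 - 16*o - 20) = (o - 1)*(o + 2)*(o^2 - 3*o - 10) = (o - 5)*(o - 1)*(o + 2)*(o + 2)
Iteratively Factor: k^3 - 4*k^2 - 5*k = (k - 5)*(k^2 + k) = k*(k - 5)*(k + 1)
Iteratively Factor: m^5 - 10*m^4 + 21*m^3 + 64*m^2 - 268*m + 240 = (m - 4)*(m^4 - 6*m^3 - 3*m^2 + 52*m - 60) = (m - 5)*(m - 4)*(m^3 - m^2 - 8*m + 12) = (m - 5)*(m - 4)*(m - 2)*(m^2 + m - 6) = (m - 5)*(m - 4)*(m - 2)*(m + 3)*(m - 2)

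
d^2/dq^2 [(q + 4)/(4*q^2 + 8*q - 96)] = (4*(q + 1)^2*(q + 4) - 3*(q + 2)*(q^2 + 2*q - 24))/(2*(q^2 + 2*q - 24)^3)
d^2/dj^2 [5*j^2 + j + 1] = 10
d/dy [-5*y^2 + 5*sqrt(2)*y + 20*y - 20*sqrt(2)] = -10*y + 5*sqrt(2) + 20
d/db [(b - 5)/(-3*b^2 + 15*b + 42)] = (-b^2 + 5*b + (b - 5)*(2*b - 5) + 14)/(3*(-b^2 + 5*b + 14)^2)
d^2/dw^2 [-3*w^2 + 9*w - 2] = -6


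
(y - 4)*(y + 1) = y^2 - 3*y - 4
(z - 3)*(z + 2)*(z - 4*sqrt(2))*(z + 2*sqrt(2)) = z^4 - 2*sqrt(2)*z^3 - z^3 - 22*z^2 + 2*sqrt(2)*z^2 + 16*z + 12*sqrt(2)*z + 96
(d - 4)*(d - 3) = d^2 - 7*d + 12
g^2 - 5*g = g*(g - 5)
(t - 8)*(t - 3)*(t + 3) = t^3 - 8*t^2 - 9*t + 72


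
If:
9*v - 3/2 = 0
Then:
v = 1/6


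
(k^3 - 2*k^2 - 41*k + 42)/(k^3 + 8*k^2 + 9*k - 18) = (k - 7)/(k + 3)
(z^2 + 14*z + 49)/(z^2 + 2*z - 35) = (z + 7)/(z - 5)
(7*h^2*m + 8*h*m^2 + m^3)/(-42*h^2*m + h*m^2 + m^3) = (-h - m)/(6*h - m)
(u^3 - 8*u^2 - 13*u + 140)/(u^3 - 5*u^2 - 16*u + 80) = (u - 7)/(u - 4)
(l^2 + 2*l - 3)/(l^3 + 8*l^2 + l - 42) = (l - 1)/(l^2 + 5*l - 14)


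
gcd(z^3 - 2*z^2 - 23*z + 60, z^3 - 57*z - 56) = 1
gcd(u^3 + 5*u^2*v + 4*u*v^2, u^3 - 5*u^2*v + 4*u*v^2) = u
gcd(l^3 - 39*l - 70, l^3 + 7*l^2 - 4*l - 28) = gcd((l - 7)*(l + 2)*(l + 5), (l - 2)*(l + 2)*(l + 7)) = l + 2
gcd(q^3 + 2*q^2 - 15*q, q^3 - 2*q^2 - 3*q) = q^2 - 3*q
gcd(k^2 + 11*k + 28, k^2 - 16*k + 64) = 1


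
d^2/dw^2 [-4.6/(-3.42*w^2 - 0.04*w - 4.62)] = (-107.60688*w^2 - 1.25856*w + 4.6*(6.84*w + 0.04)*(13.68*w + 0.08) - 145.36368)/(3.42*w^2 + 0.04*w + 4.62)^3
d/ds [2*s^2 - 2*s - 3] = 4*s - 2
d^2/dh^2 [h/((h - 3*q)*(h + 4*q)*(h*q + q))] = 2*(h*(h + 1)^2*(h - 3*q)^2 + h*(h + 1)^2*(h - 3*q)*(h + 4*q) + h*(h + 1)^2*(h + 4*q)^2 + h*(h + 1)*(h - 3*q)^2*(h + 4*q) + h*(h + 1)*(h - 3*q)*(h + 4*q)^2 + h*(h - 3*q)^2*(h + 4*q)^2 - (h + 1)^2*(h - 3*q)^2*(h + 4*q) - (h + 1)^2*(h - 3*q)*(h + 4*q)^2 - (h + 1)*(h - 3*q)^2*(h + 4*q)^2)/(q*(h + 1)^3*(h - 3*q)^3*(h + 4*q)^3)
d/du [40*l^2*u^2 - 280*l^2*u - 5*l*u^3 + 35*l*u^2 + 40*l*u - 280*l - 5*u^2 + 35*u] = 80*l^2*u - 280*l^2 - 15*l*u^2 + 70*l*u + 40*l - 10*u + 35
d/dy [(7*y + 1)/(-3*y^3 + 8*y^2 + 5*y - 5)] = (42*y^3 - 47*y^2 - 16*y - 40)/(9*y^6 - 48*y^5 + 34*y^4 + 110*y^3 - 55*y^2 - 50*y + 25)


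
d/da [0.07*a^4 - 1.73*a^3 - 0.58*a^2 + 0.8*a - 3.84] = 0.28*a^3 - 5.19*a^2 - 1.16*a + 0.8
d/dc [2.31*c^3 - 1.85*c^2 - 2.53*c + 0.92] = 6.93*c^2 - 3.7*c - 2.53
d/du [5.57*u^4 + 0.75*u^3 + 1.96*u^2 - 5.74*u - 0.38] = 22.28*u^3 + 2.25*u^2 + 3.92*u - 5.74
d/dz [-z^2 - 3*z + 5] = -2*z - 3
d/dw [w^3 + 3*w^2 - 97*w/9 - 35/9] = 3*w^2 + 6*w - 97/9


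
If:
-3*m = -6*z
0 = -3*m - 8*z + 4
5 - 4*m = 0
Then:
No Solution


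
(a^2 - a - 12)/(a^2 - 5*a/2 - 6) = 2*(a + 3)/(2*a + 3)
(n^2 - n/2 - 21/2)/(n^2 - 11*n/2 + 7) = (n + 3)/(n - 2)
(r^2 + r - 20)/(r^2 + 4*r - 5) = (r - 4)/(r - 1)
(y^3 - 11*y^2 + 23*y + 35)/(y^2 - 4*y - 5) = y - 7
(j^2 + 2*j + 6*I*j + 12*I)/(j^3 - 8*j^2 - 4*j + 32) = (j + 6*I)/(j^2 - 10*j + 16)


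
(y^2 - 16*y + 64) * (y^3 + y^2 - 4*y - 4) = y^5 - 15*y^4 + 44*y^3 + 124*y^2 - 192*y - 256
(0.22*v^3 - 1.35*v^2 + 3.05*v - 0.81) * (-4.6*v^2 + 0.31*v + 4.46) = -1.012*v^5 + 6.2782*v^4 - 13.4673*v^3 - 1.3495*v^2 + 13.3519*v - 3.6126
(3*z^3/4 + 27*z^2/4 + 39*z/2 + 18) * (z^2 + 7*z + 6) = 3*z^5/4 + 12*z^4 + 285*z^3/4 + 195*z^2 + 243*z + 108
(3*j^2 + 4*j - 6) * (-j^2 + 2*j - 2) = -3*j^4 + 2*j^3 + 8*j^2 - 20*j + 12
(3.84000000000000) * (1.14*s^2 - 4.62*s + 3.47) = 4.3776*s^2 - 17.7408*s + 13.3248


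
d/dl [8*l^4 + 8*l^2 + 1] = 32*l^3 + 16*l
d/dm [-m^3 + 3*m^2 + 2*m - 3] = -3*m^2 + 6*m + 2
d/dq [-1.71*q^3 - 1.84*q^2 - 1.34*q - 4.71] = -5.13*q^2 - 3.68*q - 1.34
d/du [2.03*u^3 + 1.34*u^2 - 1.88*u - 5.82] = 6.09*u^2 + 2.68*u - 1.88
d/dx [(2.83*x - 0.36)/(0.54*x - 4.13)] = (47.468155 - 6.20649*x)/(0.54*x - 4.13)^3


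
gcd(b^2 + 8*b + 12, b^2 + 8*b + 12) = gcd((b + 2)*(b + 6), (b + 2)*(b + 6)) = b^2 + 8*b + 12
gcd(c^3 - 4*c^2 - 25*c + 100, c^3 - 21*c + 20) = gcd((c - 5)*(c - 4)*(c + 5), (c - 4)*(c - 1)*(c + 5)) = c^2 + c - 20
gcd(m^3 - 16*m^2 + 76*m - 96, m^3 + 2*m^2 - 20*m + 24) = m - 2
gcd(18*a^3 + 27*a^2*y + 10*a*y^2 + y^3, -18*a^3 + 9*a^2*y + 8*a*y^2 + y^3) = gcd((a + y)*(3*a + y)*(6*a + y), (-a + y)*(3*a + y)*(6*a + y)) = 18*a^2 + 9*a*y + y^2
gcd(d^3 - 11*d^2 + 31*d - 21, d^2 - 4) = 1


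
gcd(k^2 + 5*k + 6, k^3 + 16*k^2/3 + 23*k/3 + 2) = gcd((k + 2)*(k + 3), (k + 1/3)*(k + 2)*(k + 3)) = k^2 + 5*k + 6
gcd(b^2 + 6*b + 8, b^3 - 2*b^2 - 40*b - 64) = b^2 + 6*b + 8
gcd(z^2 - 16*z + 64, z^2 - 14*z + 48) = z - 8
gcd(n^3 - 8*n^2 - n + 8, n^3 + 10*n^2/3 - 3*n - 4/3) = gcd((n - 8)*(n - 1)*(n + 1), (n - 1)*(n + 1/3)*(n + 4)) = n - 1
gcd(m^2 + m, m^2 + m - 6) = 1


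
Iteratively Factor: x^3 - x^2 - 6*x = (x)*(x^2 - x - 6) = x*(x - 3)*(x + 2)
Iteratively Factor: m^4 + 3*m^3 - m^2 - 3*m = (m + 3)*(m^3 - m) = m*(m + 3)*(m^2 - 1) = m*(m - 1)*(m + 3)*(m + 1)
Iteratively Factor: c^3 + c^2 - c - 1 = (c + 1)*(c^2 - 1) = (c - 1)*(c + 1)*(c + 1)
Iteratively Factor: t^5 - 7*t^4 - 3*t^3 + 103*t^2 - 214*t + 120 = (t - 5)*(t^4 - 2*t^3 - 13*t^2 + 38*t - 24) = (t - 5)*(t - 3)*(t^3 + t^2 - 10*t + 8) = (t - 5)*(t - 3)*(t - 1)*(t^2 + 2*t - 8) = (t - 5)*(t - 3)*(t - 2)*(t - 1)*(t + 4)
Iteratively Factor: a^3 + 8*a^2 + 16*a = (a + 4)*(a^2 + 4*a) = (a + 4)^2*(a)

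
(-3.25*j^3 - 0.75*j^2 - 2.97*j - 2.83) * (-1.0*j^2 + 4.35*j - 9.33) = 3.25*j^5 - 13.3875*j^4 + 30.03*j^3 - 3.092*j^2 + 15.3996*j + 26.4039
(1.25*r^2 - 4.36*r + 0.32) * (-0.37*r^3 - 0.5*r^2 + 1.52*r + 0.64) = -0.4625*r^5 + 0.9882*r^4 + 3.9616*r^3 - 5.9872*r^2 - 2.304*r + 0.2048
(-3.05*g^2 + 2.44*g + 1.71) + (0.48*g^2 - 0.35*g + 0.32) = -2.57*g^2 + 2.09*g + 2.03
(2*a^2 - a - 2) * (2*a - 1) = 4*a^3 - 4*a^2 - 3*a + 2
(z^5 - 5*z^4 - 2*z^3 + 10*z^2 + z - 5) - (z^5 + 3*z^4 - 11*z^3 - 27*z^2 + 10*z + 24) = -8*z^4 + 9*z^3 + 37*z^2 - 9*z - 29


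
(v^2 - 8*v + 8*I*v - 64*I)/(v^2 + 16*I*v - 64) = (v - 8)/(v + 8*I)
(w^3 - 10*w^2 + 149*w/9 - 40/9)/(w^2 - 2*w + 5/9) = w - 8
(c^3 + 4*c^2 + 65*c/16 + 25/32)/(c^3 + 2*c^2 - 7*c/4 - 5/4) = (16*c^2 + 24*c + 5)/(8*(2*c^2 - c - 1))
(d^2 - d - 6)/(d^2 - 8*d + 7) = (d^2 - d - 6)/(d^2 - 8*d + 7)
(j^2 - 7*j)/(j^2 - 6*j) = (j - 7)/(j - 6)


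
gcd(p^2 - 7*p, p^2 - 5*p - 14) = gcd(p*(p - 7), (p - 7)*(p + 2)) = p - 7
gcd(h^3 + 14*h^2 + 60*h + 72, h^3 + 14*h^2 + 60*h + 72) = h^3 + 14*h^2 + 60*h + 72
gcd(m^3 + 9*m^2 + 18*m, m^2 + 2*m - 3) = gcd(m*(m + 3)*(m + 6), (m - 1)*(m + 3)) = m + 3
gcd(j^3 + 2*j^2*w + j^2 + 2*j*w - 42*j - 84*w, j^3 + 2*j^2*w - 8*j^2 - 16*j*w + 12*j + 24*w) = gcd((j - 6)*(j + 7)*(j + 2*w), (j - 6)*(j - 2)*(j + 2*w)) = j^2 + 2*j*w - 6*j - 12*w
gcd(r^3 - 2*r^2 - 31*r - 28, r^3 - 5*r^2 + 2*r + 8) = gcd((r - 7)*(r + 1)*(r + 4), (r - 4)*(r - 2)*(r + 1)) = r + 1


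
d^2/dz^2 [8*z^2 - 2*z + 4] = 16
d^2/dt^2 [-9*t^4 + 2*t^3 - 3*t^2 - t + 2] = -108*t^2 + 12*t - 6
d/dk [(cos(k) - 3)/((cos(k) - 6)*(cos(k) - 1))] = (cos(k)^2 - 6*cos(k) + 15)*sin(k)/((cos(k) - 6)^2*(cos(k) - 1)^2)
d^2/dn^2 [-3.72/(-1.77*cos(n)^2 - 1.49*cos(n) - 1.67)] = (-46.617552*(1 - cos(n)^2)^2 - 29.432268*cos(n)^3 + 12.416244*cos(n)^2 + 68.121012*cos(n) + 41.1432)/(1.77*cos(n)^2 + 1.49*cos(n) + 1.67)^3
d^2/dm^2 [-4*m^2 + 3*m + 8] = -8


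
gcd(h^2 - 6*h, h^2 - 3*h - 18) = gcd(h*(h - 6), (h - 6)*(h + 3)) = h - 6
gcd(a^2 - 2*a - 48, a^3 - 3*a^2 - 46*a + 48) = a^2 - 2*a - 48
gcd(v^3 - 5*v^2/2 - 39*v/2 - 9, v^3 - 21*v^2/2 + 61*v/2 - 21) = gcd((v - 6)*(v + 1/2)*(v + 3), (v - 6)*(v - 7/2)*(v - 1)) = v - 6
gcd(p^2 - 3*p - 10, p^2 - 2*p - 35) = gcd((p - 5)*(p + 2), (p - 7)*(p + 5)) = 1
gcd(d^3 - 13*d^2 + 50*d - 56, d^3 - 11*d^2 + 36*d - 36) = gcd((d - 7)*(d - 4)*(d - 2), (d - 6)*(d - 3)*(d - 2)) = d - 2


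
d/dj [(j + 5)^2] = 2*j + 10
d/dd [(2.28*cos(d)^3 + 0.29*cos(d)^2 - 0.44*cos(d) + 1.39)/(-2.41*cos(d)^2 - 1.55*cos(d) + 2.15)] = (5.4948*cos(d)^4 + 7.068*cos(d)^3 - 13.1961*cos(d)^2 - 7.9468*cos(d) - 1.2085)*sin(d)/(5.8081*cos(d)^4 + 7.471*cos(d)^3 - 7.9605*cos(d)^2 - 6.665*cos(d) + 4.6225)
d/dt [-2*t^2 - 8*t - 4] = -4*t - 8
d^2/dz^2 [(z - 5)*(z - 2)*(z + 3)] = 6*z - 8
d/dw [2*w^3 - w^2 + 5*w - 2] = 6*w^2 - 2*w + 5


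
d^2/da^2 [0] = 0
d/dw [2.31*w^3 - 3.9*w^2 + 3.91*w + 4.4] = 6.93*w^2 - 7.8*w + 3.91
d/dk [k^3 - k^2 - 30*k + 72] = 3*k^2 - 2*k - 30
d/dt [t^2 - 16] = 2*t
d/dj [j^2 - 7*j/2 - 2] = 2*j - 7/2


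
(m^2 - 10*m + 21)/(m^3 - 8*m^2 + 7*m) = (m - 3)/(m*(m - 1))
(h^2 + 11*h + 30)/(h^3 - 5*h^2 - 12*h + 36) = (h^2 + 11*h + 30)/(h^3 - 5*h^2 - 12*h + 36)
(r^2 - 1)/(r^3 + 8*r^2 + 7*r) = (r - 1)/(r*(r + 7))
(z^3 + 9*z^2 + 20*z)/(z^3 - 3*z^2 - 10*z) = (z^2 + 9*z + 20)/(z^2 - 3*z - 10)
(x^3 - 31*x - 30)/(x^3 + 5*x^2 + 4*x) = (x^2 - x - 30)/(x*(x + 4))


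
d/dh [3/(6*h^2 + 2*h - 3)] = 6*(-6*h - 1)/(6*h^2 + 2*h - 3)^2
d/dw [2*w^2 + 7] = 4*w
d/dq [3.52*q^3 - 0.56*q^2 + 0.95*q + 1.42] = 10.56*q^2 - 1.12*q + 0.95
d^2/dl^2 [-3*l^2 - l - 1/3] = -6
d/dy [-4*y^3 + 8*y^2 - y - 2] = -12*y^2 + 16*y - 1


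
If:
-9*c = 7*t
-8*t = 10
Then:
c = 35/36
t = -5/4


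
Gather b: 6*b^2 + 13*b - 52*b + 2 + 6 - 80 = 6*b^2 - 39*b - 72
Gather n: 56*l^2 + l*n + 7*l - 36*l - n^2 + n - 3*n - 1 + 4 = 56*l^2 - 29*l - n^2 + n*(l - 2) + 3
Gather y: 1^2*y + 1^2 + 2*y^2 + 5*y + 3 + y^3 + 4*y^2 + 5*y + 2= y^3 + 6*y^2 + 11*y + 6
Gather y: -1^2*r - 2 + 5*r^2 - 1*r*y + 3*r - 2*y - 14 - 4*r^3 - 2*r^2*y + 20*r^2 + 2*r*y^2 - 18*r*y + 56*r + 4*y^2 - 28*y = -4*r^3 + 25*r^2 + 58*r + y^2*(2*r + 4) + y*(-2*r^2 - 19*r - 30) - 16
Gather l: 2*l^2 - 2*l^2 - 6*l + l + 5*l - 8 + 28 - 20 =0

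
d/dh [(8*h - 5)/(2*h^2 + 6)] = (4*h^2 - h*(8*h - 5) + 12)/(h^2 + 3)^2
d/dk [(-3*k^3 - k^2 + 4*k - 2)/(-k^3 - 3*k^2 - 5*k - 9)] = 2*(4*k^4 + 19*k^3 + 46*k^2 + 3*k - 23)/(k^6 + 6*k^5 + 19*k^4 + 48*k^3 + 79*k^2 + 90*k + 81)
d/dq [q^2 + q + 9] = 2*q + 1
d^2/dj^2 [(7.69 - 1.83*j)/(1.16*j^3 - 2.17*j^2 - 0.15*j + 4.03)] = (-14.774688*j^5 + 151.810824*j^4 - 327.587702*j^3 + 311.898894*j^2 - 296.6979*j + 132.633218)/(1.560896*j^9 - 8.759856*j^8 + 15.781452*j^7 + 8.315471*j^6 - 62.906601*j^5 + 52.576806*j^4 + 64.385547*j^3 - 105.456234*j^2 - 7.308405*j + 65.450827)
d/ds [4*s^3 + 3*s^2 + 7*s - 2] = 12*s^2 + 6*s + 7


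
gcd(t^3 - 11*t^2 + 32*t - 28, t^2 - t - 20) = 1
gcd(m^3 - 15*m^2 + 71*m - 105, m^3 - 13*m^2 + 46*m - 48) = m - 3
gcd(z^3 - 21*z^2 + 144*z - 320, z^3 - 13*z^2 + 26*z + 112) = z - 8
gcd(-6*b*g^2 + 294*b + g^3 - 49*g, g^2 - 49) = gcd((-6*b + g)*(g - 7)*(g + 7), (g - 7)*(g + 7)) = g^2 - 49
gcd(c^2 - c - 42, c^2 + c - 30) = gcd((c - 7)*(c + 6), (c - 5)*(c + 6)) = c + 6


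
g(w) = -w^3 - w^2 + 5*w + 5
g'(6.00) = -115.00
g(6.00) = -217.00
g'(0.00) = 5.00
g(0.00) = 5.00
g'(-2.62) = -10.35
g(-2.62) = 3.02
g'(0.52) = 3.15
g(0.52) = 7.19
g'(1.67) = -6.71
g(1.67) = 5.90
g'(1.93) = -10.03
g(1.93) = 3.74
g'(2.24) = -14.53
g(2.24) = -0.06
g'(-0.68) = 4.97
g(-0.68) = 1.45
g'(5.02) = -80.64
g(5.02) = -121.61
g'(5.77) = -106.42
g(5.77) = -191.54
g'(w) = -3*w^2 - 2*w + 5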